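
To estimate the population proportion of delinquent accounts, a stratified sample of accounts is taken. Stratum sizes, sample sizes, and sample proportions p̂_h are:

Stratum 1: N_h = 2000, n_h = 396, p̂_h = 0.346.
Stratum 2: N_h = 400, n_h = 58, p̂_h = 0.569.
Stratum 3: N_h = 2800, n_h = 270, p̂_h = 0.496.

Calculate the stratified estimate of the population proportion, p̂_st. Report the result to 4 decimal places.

p̂_st ≈ 0.4439

N = 5200; stratum weights W_h = N_h/N.
p̂_st = Σ W_h p̂_h = (2000·0.346 + 400·0.569 + 2800·0.496)/5200 = 0.44392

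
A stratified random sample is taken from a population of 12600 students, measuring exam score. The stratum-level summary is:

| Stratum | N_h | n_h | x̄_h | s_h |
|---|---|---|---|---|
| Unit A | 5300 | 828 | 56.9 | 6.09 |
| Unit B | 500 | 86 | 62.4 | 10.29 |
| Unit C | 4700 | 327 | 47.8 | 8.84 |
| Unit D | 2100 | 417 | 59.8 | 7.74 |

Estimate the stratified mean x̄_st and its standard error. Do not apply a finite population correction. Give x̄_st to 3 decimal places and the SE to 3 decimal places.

x̄_st = Σ W_h x̄_h = (5300·56.9 + 500·62.4 + 4700·47.8 + 2100·59.8)/12600 = 54.20714
V̂(x̄_st) = Σ W_h² s_h²/n_h, with W_h = N_h/N and N = 12600:
  stratum Unit A: (5300/12600)²·6.09²/828 = 0.00792529
  stratum Unit B: (500/12600)²·10.29²/86 = 0.00193879
  stratum Unit C: (4700/12600)²·8.84²/327 = 0.0332515
  stratum Unit D: (2100/12600)²·7.74²/417 = 0.00399065
V̂(x̄_st) = 0.0471062
SE(x̄_st) = √0.0471062 = 0.21704

x̄_st ≈ 54.207, SE ≈ 0.217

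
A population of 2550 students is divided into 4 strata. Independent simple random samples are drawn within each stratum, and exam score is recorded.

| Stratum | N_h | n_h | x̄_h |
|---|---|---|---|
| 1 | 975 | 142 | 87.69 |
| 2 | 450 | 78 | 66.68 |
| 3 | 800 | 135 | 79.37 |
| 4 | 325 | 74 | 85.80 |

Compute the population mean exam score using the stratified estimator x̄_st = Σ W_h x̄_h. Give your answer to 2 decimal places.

N = Σ N_h = 2550. Stratum weights W_h = N_h/N.
x̄_st = (975·87.69 + 450·66.68 + 800·79.37 + 325·85.80) / 2550 = 81.1313

x̄_st ≈ 81.13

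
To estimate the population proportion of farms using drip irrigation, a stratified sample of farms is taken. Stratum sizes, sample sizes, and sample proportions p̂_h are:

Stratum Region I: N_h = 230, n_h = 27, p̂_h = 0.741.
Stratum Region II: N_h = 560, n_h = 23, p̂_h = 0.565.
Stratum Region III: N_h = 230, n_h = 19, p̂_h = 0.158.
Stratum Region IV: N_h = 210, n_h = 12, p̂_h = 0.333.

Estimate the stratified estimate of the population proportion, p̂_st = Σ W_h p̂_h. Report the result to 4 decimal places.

N = 1230; stratum weights W_h = N_h/N.
p̂_st = Σ W_h p̂_h = (230·0.741 + 560·0.565 + 230·0.158 + 210·0.333)/1230 = 0.48220

p̂_st ≈ 0.4822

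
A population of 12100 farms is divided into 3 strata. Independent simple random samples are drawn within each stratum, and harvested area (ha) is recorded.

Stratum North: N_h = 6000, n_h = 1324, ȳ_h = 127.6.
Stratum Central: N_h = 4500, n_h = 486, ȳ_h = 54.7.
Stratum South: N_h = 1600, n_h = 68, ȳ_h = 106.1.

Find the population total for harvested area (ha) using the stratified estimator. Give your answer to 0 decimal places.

τ̂_st = Σ N_h ȳ_h = 6000·127.6 + 4500·54.7 + 1600·106.1 = 1181510

τ̂_st ≈ 1181510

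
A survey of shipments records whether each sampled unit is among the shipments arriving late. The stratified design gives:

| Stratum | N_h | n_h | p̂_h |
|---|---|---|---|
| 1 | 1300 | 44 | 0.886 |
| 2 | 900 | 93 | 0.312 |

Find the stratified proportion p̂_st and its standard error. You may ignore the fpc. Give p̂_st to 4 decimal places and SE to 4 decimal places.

p̂_st ≈ 0.6512, SE ≈ 0.0348

N = 2200; stratum weights W_h = N_h/N.
p̂_st = Σ W_h p̂_h = (1300·0.886 + 900·0.312)/2200 = 0.65118
V̂(p̂_st) = Σ W_h² p̂_h(1−p̂_h)/(n_h−1):
  stratum 1: (1300/2200)²·0.886·0.114/43 = 0.000820184
  stratum 2: (900/2200)²·0.312·0.688/92 = 0.000390476
V̂(p̂_st) = 0.00121066; SE = √V̂ = 0.0347946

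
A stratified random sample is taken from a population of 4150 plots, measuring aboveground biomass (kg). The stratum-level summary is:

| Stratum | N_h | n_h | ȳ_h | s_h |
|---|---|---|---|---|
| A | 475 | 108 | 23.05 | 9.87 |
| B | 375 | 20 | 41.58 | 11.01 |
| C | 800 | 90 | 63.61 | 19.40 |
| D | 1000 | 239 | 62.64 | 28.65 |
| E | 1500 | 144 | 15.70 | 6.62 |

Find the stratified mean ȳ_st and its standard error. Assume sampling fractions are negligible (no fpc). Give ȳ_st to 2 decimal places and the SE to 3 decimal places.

ȳ_st ≈ 39.43, SE ≈ 0.675

ȳ_st = Σ W_h ȳ_h = (475·23.05 + 375·41.58 + 800·63.61 + 1000·62.64 + 1500·15.70)/4150 = 39.42633
V̂(ȳ_st) = Σ W_h² s_h²/n_h, with W_h = N_h/N and N = 4150:
  stratum A: (475/4150)²·9.87²/108 = 0.0118168
  stratum B: (375/4150)²·11.01²/20 = 0.0494893
  stratum C: (800/4150)²·19.40²/90 = 0.155398
  stratum D: (1000/4150)²·28.65²/239 = 0.199414
  stratum E: (1500/4150)²·6.62²/144 = 0.0397594
V̂(ȳ_st) = 0.455877
SE(ȳ_st) = √0.455877 = 0.675187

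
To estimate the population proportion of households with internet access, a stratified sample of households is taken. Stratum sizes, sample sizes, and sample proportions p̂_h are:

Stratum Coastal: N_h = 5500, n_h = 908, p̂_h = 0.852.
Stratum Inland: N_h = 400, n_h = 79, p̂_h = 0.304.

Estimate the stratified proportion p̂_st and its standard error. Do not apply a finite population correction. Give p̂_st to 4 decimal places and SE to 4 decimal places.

p̂_st ≈ 0.8148, SE ≈ 0.0115

N = 5900; stratum weights W_h = N_h/N.
p̂_st = Σ W_h p̂_h = (5500·0.852 + 400·0.304)/5900 = 0.81485
V̂(p̂_st) = Σ W_h² p̂_h(1−p̂_h)/(n_h−1):
  stratum Coastal: (5500/5900)²·0.852·0.148/907 = 0.000120813
  stratum Inland: (400/5900)²·0.304·0.696/78 = 1.24682e-05
V̂(p̂_st) = 0.000133282; SE = √V̂ = 0.0115448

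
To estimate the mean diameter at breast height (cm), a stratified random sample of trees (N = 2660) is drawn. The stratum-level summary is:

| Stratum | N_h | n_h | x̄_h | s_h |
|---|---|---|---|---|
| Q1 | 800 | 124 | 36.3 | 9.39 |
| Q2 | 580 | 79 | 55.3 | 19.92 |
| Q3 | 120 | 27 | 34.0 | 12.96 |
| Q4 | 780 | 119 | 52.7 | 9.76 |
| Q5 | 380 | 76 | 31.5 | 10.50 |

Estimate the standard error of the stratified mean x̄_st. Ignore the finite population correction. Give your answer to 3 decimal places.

V̂(x̄_st) = Σ W_h² s_h²/n_h, with W_h = N_h/N and N = 2660:
  stratum Q1: (800/2660)²·9.39²/124 = 0.0643171
  stratum Q2: (580/2660)²·19.92²/79 = 0.238805
  stratum Q3: (120/2660)²·12.96²/27 = 0.0126603
  stratum Q4: (780/2660)²·9.76²/119 = 0.0688301
  stratum Q5: (380/2660)²·10.50²/76 = 0.0296053
V̂(x̄_st) = 0.414218
SE(x̄_st) = √0.414218 = 0.643598

SE(x̄_st) ≈ 0.644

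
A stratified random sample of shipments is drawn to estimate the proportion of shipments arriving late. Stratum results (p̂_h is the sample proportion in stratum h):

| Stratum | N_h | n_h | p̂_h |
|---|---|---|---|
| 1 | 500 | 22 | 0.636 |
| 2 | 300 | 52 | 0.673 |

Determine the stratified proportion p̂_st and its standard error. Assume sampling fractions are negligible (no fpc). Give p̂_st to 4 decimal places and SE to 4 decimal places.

N = 800; stratum weights W_h = N_h/N.
p̂_st = Σ W_h p̂_h = (500·0.636 + 300·0.673)/800 = 0.64987
V̂(p̂_st) = Σ W_h² p̂_h(1−p̂_h)/(n_h−1):
  stratum 1: (500/800)²·0.636·0.364/21 = 0.00430625
  stratum 2: (300/800)²·0.673·0.327/51 = 0.000606813
V̂(p̂_st) = 0.00491306; SE = √V̂ = 0.0700932

p̂_st ≈ 0.6499, SE ≈ 0.0701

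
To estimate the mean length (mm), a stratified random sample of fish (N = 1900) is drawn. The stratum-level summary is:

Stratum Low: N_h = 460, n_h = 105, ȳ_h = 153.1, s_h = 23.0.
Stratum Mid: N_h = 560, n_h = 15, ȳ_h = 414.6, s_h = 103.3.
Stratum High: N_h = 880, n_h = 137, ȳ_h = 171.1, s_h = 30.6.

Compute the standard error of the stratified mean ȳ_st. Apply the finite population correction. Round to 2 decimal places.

V̂(ȳ_st) = Σ W_h² (1 − n_h/N_h) s_h²/n_h, with W_h = N_h/N and N = 1900:
  stratum Low: (460/1900)²·(1 − 105/460)·23.0²/105 = 0.227901
  stratum Mid: (560/1900)²·(1 − 15/560)·103.3²/15 = 60.1432
  stratum High: (880/1900)²·(1 − 137/880)·30.6²/137 = 1.2379
V̂(ȳ_st) = 61.609
SE(ȳ_st) = √61.609 = 7.84914

SE(ȳ_st) ≈ 7.85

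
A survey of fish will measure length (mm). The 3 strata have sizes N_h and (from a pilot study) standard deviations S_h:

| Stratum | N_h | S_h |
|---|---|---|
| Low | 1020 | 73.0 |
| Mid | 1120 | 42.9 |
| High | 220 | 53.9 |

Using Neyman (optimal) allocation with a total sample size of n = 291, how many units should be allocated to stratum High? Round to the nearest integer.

Neyman allocation: n_h = n · N_h S_h / Σ N_i S_i, with n = 291.
  stratum Low: N_h·S_h = 1020·73.0 = 74460.00
  stratum Mid: N_h·S_h = 1120·42.9 = 48048.00
  stratum High: N_h·S_h = 220·53.9 = 11858.00
Σ N_h S_h = 134366.00
n for stratum High = 291·11858.00/134366.00 = 25.681 → 26

26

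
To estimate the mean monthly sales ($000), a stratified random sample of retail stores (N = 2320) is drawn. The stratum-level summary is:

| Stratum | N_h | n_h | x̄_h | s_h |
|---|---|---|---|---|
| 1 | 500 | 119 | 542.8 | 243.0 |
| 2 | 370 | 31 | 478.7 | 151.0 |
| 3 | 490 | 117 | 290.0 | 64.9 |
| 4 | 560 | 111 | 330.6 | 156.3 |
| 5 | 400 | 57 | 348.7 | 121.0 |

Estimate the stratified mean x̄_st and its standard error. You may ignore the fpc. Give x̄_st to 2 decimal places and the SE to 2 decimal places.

x̄_st = Σ W_h x̄_h = (500·542.8 + 370·478.7 + 490·290.0 + 560·330.6 + 400·348.7)/2320 = 394.49784
V̂(x̄_st) = Σ W_h² s_h²/n_h, with W_h = N_h/N and N = 2320:
  stratum 1: (500/2320)²·243.0²/119 = 23.0478
  stratum 2: (370/2320)²·151.0²/31 = 18.7077
  stratum 3: (490/2320)²·64.9²/117 = 1.6059
  stratum 4: (560/2320)²·156.3²/111 = 12.8232
  stratum 5: (400/2320)²·121.0²/57 = 7.63554
V̂(x̄_st) = 63.8201
SE(x̄_st) = √63.8201 = 7.98875

x̄_st ≈ 394.50, SE ≈ 7.99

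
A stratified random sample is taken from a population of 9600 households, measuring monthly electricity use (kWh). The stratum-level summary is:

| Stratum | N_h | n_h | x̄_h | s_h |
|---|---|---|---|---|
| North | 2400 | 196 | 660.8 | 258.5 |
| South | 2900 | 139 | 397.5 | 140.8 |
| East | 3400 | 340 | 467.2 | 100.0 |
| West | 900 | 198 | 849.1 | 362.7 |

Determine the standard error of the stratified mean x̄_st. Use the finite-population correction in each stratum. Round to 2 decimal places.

V̂(x̄_st) = Σ W_h² (1 − n_h/N_h) s_h²/n_h, with W_h = N_h/N and N = 9600:
  stratum North: (2400/9600)²·(1 − 196/2400)·258.5²/196 = 19.568
  stratum South: (2900/9600)²·(1 − 139/2900)·140.8²/139 = 12.3912
  stratum East: (3400/9600)²·(1 − 340/3400)·100.0²/340 = 3.32031
  stratum West: (900/9600)²·(1 − 198/900)·362.7²/198 = 4.55478
V̂(x̄_st) = 39.8342
SE(x̄_st) = √39.8342 = 6.31144

SE(x̄_st) ≈ 6.31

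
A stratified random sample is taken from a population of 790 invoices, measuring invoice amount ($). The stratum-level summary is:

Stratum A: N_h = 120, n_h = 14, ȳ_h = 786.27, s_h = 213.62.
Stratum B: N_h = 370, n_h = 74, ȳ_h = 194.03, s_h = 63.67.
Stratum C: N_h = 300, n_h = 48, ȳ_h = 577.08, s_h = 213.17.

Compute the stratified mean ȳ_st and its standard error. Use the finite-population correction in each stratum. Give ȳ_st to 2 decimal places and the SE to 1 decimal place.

ȳ_st = Σ W_h ȳ_h = (120·786.27 + 370·194.03 + 300·577.08)/790 = 429.45253
V̂(ȳ_st) = Σ W_h² (1 − n_h/N_h) s_h²/n_h, with W_h = N_h/N and N = 790:
  stratum A: (120/790)²·(1 − 14/120)·213.62²/14 = 66.4337
  stratum B: (370/790)²·(1 − 74/370)·63.67²/74 = 9.6134
  stratum C: (300/790)²·(1 − 48/300)·213.17²/48 = 114.678
V̂(ȳ_st) = 190.725
SE(ȳ_st) = √190.725 = 13.8103

ȳ_st ≈ 429.45, SE ≈ 13.8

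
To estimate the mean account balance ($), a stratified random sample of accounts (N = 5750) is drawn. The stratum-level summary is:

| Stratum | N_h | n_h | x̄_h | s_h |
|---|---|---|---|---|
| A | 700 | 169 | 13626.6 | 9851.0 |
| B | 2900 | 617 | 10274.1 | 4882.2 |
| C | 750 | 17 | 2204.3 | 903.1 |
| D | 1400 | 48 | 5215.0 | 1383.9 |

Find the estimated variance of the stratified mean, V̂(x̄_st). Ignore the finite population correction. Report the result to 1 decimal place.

V̂(x̄_st) ≈ 21518.3

V̂(x̄_st) = Σ W_h² s_h²/n_h, with W_h = N_h/N and N = 5750:
  stratum A: (700/5750)²·9851.0²/169 = 8510.09
  stratum B: (2900/5750)²·4882.2²/617 = 9826.67
  stratum C: (750/5750)²·903.1²/17 = 816.224
  stratum D: (1400/5750)²·1383.9²/48 = 2365.31
V̂(x̄_st) = 21518.3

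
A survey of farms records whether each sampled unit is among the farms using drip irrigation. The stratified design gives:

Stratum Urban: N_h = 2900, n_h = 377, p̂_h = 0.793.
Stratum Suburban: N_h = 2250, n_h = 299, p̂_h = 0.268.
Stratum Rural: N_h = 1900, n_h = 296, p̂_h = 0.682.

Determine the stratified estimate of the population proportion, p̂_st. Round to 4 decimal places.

N = 7050; stratum weights W_h = N_h/N.
p̂_st = Σ W_h p̂_h = (2900·0.793 + 2250·0.268 + 1900·0.682)/7050 = 0.59553

p̂_st ≈ 0.5955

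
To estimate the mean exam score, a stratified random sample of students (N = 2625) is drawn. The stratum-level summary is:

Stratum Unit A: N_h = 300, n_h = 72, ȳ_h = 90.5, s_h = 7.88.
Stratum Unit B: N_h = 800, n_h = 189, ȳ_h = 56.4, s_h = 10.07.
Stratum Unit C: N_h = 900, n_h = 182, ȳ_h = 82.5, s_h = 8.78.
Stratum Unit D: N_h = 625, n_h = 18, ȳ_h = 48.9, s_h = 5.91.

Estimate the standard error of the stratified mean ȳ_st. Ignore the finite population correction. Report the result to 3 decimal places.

V̂(ȳ_st) = Σ W_h² s_h²/n_h, with W_h = N_h/N and N = 2625:
  stratum Unit A: (300/2625)²·7.88²/72 = 0.0112643
  stratum Unit B: (800/2625)²·10.07²/189 = 0.0498332
  stratum Unit C: (900/2625)²·8.78²/182 = 0.0497902
  stratum Unit D: (625/2625)²·5.91²/18 = 0.110003
V̂(ȳ_st) = 0.220891
SE(ȳ_st) = √0.220891 = 0.46999

SE(ȳ_st) ≈ 0.470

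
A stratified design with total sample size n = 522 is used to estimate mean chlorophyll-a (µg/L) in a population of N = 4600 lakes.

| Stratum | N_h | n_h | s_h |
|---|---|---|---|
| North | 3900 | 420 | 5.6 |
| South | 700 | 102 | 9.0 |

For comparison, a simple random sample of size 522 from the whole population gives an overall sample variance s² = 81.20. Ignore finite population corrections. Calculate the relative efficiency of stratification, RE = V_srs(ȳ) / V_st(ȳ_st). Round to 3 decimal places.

V̂(ȳ_st) = Σ W_h² s_h²/n_h, with W_h = N_h/N and N = 4600:
  stratum North: (3900/4600)²·5.6²/420 = 0.0536711
  stratum South: (700/4600)²·9.0²/102 = 0.0183893
V_st = 0.0720604
V_srs = s²/n = 81.20/522 = 0.155556
Relative efficiency = V_srs / V_st = 0.155556/0.0720604 = 2.1587

RE ≈ 2.159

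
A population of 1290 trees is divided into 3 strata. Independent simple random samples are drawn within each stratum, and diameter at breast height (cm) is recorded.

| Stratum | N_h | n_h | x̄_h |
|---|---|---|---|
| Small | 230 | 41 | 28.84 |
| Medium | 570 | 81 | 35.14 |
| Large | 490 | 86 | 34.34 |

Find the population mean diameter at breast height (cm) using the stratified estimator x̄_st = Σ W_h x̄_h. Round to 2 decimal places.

N = Σ N_h = 1290. Stratum weights W_h = N_h/N.
x̄_st = (230·28.84 + 570·35.14 + 490·34.34) / 1290 = 33.7129

x̄_st ≈ 33.71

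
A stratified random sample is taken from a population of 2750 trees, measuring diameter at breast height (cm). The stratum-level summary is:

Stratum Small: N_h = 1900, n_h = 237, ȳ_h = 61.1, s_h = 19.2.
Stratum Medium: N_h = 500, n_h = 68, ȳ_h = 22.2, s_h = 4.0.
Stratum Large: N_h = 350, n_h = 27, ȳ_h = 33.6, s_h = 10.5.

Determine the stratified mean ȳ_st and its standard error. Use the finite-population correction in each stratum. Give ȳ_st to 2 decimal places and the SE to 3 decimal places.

ȳ_st ≈ 50.53, SE ≈ 0.847

ȳ_st = Σ W_h ȳ_h = (1900·61.1 + 500·22.2 + 350·33.6)/2750 = 50.52727
V̂(ȳ_st) = Σ W_h² (1 − n_h/N_h) s_h²/n_h, with W_h = N_h/N and N = 2750:
  stratum Small: (1900/2750)²·(1 − 237/1900)·19.2²/237 = 0.649882
  stratum Medium: (500/2750)²·(1 − 68/500)·4.0²/68 = 0.00672047
  stratum Large: (350/2750)²·(1 − 27/350)·10.5²/27 = 0.0610408
V̂(ȳ_st) = 0.717643
SE(ȳ_st) = √0.717643 = 0.847138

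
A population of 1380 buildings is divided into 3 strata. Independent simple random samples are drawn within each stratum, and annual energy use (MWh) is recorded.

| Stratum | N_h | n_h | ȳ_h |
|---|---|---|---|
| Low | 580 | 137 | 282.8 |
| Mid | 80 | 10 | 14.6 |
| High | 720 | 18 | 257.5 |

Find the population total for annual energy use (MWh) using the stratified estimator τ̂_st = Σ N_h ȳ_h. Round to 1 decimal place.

τ̂_st ≈ 350592.0

τ̂_st = Σ N_h ȳ_h = 580·282.8 + 80·14.6 + 720·257.5 = 350592.0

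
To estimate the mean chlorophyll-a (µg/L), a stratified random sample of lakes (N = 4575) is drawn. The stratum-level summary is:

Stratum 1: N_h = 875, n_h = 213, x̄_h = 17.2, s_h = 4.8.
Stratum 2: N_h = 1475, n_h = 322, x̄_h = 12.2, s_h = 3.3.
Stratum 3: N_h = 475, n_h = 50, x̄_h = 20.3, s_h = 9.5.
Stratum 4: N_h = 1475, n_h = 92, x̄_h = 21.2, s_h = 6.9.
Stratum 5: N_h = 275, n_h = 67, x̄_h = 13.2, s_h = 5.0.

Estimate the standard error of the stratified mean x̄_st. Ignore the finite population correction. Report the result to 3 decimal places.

SE(x̄_st) ≈ 0.286

V̂(x̄_st) = Σ W_h² s_h²/n_h, with W_h = N_h/N and N = 4575:
  stratum 1: (875/4575)²·4.8²/213 = 0.00395673
  stratum 2: (1475/4575)²·3.3²/322 = 0.00351539
  stratum 3: (475/4575)²·9.5²/50 = 0.0194573
  stratum 4: (1475/4575)²·6.9²/92 = 0.0537913
  stratum 5: (275/4575)²·5.0²/67 = 0.00134818
V̂(x̄_st) = 0.0820689
SE(x̄_st) = √0.0820689 = 0.286477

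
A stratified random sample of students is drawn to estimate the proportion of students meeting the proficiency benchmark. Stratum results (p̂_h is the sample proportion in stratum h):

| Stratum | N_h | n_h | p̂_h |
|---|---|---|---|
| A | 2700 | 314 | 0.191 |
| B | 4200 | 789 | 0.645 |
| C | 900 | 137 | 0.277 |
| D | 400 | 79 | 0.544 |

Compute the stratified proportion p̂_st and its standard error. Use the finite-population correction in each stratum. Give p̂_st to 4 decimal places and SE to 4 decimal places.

p̂_st ≈ 0.4502, SE ≈ 0.0114

N = 8200; stratum weights W_h = N_h/N.
p̂_st = Σ W_h p̂_h = (2700·0.191 + 4200·0.645 + 900·0.277 + 400·0.544)/8200 = 0.45020
V̂(p̂_st) = Σ W_h² (1 − n_h/N_h) p̂_h(1−p̂_h)/(n_h−1):
  stratum A: (2700/8200)²·(1 − 314/2700)·0.191·0.809/313 = 4.72981e-05
  stratum B: (4200/8200)²·(1 − 789/4200)·0.645·0.355/788 = 6.19106e-05
  stratum C: (900/8200)²·(1 − 137/900)·0.277·0.723/136 = 1.5039e-05
  stratum D: (400/8200)²·(1 − 79/400)·0.544·0.456/78 = 6.07304e-06
V̂(p̂_st) = 0.000130321; SE = √V̂ = 0.0114158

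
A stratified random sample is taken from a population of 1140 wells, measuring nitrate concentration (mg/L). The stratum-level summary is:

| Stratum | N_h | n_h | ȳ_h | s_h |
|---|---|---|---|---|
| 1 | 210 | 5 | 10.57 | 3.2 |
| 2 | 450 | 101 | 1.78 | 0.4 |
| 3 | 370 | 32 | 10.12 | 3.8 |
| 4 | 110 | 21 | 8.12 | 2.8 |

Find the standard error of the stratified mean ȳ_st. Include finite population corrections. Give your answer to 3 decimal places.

SE(ȳ_st) ≈ 0.338

V̂(ȳ_st) = Σ W_h² (1 − n_h/N_h) s_h²/n_h, with W_h = N_h/N and N = 1140:
  stratum 1: (210/1140)²·(1 − 5/210)·3.2²/5 = 0.0678412
  stratum 2: (450/1140)²·(1 − 101/450)·0.4²/101 = 0.000191437
  stratum 3: (370/1140)²·(1 − 32/370)·3.8²/32 = 0.0434236
  stratum 4: (110/1140)²·(1 − 21/110)·2.8²/21 = 0.00281235
V̂(ȳ_st) = 0.114269
SE(ȳ_st) = √0.114269 = 0.338036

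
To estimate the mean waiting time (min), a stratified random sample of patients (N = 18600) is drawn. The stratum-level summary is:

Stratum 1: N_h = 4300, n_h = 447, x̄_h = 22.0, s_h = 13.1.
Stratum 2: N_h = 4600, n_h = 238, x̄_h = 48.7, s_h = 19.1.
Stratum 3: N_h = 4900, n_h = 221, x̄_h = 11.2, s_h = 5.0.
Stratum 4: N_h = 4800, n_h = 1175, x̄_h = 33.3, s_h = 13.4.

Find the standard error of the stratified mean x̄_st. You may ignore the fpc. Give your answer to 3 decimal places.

V̂(x̄_st) = Σ W_h² s_h²/n_h, with W_h = N_h/N and N = 18600:
  stratum 1: (4300/18600)²·13.1²/447 = 0.0205185
  stratum 2: (4600/18600)²·19.1²/238 = 0.0937518
  stratum 3: (4900/18600)²·5.0²/221 = 0.0078508
  stratum 4: (4800/18600)²·13.4²/1175 = 0.0101772
V̂(x̄_st) = 0.132298
SE(x̄_st) = √0.132298 = 0.363728

SE(x̄_st) ≈ 0.364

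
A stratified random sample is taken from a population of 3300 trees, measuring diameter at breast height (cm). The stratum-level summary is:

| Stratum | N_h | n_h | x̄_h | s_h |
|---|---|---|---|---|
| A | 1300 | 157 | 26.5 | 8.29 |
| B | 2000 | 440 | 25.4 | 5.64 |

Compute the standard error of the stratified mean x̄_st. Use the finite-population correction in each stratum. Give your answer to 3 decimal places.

V̂(x̄_st) = Σ W_h² (1 − n_h/N_h) s_h²/n_h, with W_h = N_h/N and N = 3300:
  stratum A: (1300/3300)²·(1 − 157/1300)·8.29²/157 = 0.0597271
  stratum B: (2000/3300)²·(1 − 440/2000)·5.64²/440 = 0.0207125
V̂(x̄_st) = 0.0804395
SE(x̄_st) = √0.0804395 = 0.283619

SE(x̄_st) ≈ 0.284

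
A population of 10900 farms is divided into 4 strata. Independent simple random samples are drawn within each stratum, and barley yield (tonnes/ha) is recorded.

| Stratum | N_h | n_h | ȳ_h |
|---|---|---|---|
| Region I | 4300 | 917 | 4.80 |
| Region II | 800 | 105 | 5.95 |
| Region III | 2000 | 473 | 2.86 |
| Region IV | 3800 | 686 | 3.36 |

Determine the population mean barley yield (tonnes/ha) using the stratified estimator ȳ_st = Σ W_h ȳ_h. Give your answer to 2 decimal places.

N = Σ N_h = 10900. Stratum weights W_h = N_h/N.
ȳ_st = (4300·4.80 + 800·5.95 + 2000·2.86 + 3800·3.36) / 10900 = 4.0264

ȳ_st ≈ 4.03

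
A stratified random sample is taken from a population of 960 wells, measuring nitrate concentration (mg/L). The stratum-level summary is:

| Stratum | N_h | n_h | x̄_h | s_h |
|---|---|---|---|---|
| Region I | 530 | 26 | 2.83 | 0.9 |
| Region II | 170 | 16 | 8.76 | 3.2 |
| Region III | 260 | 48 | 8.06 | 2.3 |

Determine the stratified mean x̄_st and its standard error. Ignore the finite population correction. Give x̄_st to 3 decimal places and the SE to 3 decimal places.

x̄_st ≈ 5.297, SE ≈ 0.194

x̄_st = Σ W_h x̄_h = (530·2.83 + 170·8.76 + 260·8.06)/960 = 5.29656
V̂(x̄_st) = Σ W_h² s_h²/n_h, with W_h = N_h/N and N = 960:
  stratum Region I: (530/960)²·0.9²/26 = 0.00949557
  stratum Region II: (170/960)²·3.2²/16 = 0.0200694
  stratum Region III: (260/960)²·2.3²/48 = 0.00808386
V̂(x̄_st) = 0.0376489
SE(x̄_st) = √0.0376489 = 0.194033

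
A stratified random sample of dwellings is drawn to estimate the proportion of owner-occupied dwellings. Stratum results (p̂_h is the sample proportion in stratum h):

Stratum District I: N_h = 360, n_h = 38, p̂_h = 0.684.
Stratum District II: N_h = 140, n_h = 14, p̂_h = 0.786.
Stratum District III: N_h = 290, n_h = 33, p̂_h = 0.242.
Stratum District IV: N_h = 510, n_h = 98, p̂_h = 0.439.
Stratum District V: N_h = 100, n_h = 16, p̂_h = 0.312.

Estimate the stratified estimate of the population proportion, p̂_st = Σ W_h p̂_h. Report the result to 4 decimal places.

N = 1400; stratum weights W_h = N_h/N.
p̂_st = Σ W_h p̂_h = (360·0.684 + 140·0.786 + 290·0.242 + 510·0.439 + 100·0.312)/1400 = 0.48682

p̂_st ≈ 0.4868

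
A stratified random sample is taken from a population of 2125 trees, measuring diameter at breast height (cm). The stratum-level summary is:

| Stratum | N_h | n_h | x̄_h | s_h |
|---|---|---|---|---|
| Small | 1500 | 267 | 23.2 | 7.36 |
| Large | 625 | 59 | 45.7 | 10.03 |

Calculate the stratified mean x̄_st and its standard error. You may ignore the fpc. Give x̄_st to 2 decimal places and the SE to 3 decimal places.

x̄_st = Σ W_h x̄_h = (1500·23.2 + 625·45.7)/2125 = 29.81765
V̂(x̄_st) = Σ W_h² s_h²/n_h, with W_h = N_h/N and N = 2125:
  stratum Small: (1500/2125)²·7.36²/267 = 0.10109
  stratum Large: (625/2125)²·10.03²/59 = 0.1475
V̂(x̄_st) = 0.24859
SE(x̄_st) = √0.24859 = 0.498588

x̄_st ≈ 29.82, SE ≈ 0.499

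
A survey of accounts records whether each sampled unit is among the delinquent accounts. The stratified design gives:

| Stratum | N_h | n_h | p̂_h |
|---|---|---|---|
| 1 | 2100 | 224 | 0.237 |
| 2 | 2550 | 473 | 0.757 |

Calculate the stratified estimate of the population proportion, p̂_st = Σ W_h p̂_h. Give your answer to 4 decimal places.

N = 4650; stratum weights W_h = N_h/N.
p̂_st = Σ W_h p̂_h = (2100·0.237 + 2550·0.757)/4650 = 0.52216

p̂_st ≈ 0.5222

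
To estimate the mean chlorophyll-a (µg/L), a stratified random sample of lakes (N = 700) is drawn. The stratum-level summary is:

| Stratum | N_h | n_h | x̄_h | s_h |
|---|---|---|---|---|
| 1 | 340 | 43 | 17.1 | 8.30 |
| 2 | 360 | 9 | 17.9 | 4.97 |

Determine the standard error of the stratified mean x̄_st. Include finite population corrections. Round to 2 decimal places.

SE(x̄_st) ≈ 1.02

V̂(x̄_st) = Σ W_h² (1 − n_h/N_h) s_h²/n_h, with W_h = N_h/N and N = 700:
  stratum 1: (340/700)²·(1 − 43/340)·8.30²/43 = 0.330162
  stratum 2: (360/700)²·(1 − 9/360)·4.97²/9 = 0.707756
V̂(x̄_st) = 1.03792
SE(x̄_st) = √1.03792 = 1.01878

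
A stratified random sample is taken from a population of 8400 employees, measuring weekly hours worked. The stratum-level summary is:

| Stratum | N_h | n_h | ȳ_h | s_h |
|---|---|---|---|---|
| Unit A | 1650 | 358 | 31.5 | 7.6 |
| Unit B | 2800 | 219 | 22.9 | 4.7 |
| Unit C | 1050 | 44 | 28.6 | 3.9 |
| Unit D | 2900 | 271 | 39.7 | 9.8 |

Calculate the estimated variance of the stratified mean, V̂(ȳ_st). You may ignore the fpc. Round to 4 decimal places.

V̂(ȳ_st) = Σ W_h² s_h²/n_h, with W_h = N_h/N and N = 8400:
  stratum Unit A: (1650/8400)²·7.6²/358 = 0.0062252
  stratum Unit B: (2800/8400)²·4.7²/219 = 0.0112075
  stratum Unit C: (1050/8400)²·3.9²/44 = 0.00540128
  stratum Unit D: (2900/8400)²·9.8²/271 = 0.0422396
V̂(ȳ_st) = 0.0650736

V̂(ȳ_st) ≈ 0.0651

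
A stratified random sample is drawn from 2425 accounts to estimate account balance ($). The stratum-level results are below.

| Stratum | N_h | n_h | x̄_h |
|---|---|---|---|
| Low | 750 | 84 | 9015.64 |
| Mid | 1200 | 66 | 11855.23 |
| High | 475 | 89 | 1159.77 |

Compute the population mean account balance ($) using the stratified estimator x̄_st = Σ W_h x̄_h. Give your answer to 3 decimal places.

x̄_st ≈ 8882.019

N = Σ N_h = 2425. Stratum weights W_h = N_h/N.
x̄_st = (750·9015.64 + 1200·11855.23 + 475·1159.77) / 2425 = 8882.01928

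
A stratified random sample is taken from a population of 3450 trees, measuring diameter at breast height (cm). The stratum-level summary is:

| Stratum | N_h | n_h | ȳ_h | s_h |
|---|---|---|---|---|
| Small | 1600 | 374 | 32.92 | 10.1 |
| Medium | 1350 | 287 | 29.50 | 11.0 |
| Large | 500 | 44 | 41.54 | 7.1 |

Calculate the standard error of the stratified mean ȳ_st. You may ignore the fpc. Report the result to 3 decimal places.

V̂(ȳ_st) = Σ W_h² s_h²/n_h, with W_h = N_h/N and N = 3450:
  stratum Small: (1600/3450)²·10.1²/374 = 0.0586642
  stratum Medium: (1350/3450)²·11.0²/287 = 0.0645554
  stratum Large: (500/3450)²·7.1²/44 = 0.0240639
V̂(ȳ_st) = 0.147283
SE(ȳ_st) = √0.147283 = 0.383775

SE(ȳ_st) ≈ 0.384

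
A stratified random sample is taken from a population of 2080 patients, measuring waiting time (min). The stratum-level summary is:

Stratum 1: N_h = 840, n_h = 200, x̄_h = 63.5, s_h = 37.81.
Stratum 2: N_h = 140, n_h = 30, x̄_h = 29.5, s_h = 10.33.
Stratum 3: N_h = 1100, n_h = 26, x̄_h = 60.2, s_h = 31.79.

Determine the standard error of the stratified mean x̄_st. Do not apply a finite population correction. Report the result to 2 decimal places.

V̂(x̄_st) = Σ W_h² s_h²/n_h, with W_h = N_h/N and N = 2080:
  stratum 1: (840/2080)²·37.81²/200 = 1.16578
  stratum 2: (140/2080)²·10.33²/30 = 0.0161142
  stratum 3: (1100/2080)²·31.79²/26 = 10.8709
V̂(x̄_st) = 12.0528
SE(x̄_st) = √12.0528 = 3.47172

SE(x̄_st) ≈ 3.47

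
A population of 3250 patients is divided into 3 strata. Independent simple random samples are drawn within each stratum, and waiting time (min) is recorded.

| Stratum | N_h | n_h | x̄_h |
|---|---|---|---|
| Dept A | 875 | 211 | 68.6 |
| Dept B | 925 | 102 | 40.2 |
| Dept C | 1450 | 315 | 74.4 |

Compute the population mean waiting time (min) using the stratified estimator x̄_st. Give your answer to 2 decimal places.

N = Σ N_h = 3250. Stratum weights W_h = N_h/N.
x̄_st = (875·68.6 + 925·40.2 + 1450·74.4) / 3250 = 63.1046

x̄_st ≈ 63.10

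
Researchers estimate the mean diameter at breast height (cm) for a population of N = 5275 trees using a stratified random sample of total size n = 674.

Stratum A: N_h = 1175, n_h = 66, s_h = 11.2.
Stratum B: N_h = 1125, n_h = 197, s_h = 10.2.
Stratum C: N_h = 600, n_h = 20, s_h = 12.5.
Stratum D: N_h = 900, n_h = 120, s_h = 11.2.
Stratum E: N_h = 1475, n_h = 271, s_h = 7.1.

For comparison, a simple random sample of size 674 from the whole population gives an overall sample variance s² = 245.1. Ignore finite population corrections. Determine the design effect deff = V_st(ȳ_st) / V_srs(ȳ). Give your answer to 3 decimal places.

deff ≈ 0.727

V̂(ȳ_st) = Σ W_h² s_h²/n_h, with W_h = N_h/N and N = 5275:
  stratum A: (1175/5275)²·11.2²/66 = 0.0943024
  stratum B: (1125/5275)²·10.2²/197 = 0.0240212
  stratum C: (600/5275)²·12.5²/20 = 0.101076
  stratum D: (900/5275)²·11.2²/120 = 0.0304295
  stratum E: (1475/5275)²·7.1²/271 = 0.0145441
V_st = 0.264373
V_srs = s²/n = 245.1/674 = 0.36365
deff = V_st / V_srs = 0.264373/0.36365 = 0.7270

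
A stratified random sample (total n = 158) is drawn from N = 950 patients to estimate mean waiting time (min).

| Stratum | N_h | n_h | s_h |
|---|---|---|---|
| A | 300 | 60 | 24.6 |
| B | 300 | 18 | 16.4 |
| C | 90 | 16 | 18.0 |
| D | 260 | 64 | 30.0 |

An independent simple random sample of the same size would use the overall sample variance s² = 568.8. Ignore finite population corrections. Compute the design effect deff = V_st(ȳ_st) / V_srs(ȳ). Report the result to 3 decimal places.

deff ≈ 1.036

V̂(ȳ_st) = Σ W_h² s_h²/n_h, with W_h = N_h/N and N = 950:
  stratum A: (300/950)²·24.6²/60 = 1.00581
  stratum B: (300/950)²·16.4²/18 = 1.49008
  stratum C: (90/950)²·18.0²/16 = 0.181745
  stratum D: (260/950)²·30.0²/64 = 1.05332
V_st = 3.73096
V_srs = s²/n = 568.8/158 = 3.6
deff = V_st / V_srs = 3.73096/3.6 = 1.0364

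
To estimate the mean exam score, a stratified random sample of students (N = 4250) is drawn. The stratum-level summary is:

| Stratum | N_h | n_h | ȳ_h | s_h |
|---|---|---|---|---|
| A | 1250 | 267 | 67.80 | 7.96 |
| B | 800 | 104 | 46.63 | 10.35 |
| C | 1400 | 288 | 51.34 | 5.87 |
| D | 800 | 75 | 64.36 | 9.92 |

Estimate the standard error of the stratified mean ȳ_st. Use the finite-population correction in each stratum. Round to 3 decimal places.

V̂(ȳ_st) = Σ W_h² (1 − n_h/N_h) s_h²/n_h, with W_h = N_h/N and N = 4250:
  stratum A: (1250/4250)²·(1 − 267/1250)·7.96²/267 = 0.0161436
  stratum B: (800/4250)²·(1 − 104/800)·10.35²/104 = 0.0317518
  stratum C: (1400/4250)²·(1 − 288/1400)·5.87²/288 = 0.0103119
  stratum D: (800/4250)²·(1 − 75/800)·9.92²/75 = 0.042132
V̂(ȳ_st) = 0.100339
SE(ȳ_st) = √0.100339 = 0.316764

SE(ȳ_st) ≈ 0.317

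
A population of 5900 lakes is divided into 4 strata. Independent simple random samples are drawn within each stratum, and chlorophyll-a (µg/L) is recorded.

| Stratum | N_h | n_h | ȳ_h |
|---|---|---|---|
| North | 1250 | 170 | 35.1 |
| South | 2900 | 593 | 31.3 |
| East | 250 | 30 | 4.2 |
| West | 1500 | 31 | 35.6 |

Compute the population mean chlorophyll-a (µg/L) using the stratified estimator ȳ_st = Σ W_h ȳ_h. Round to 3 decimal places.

N = Σ N_h = 5900. Stratum weights W_h = N_h/N.
ȳ_st = (1250·35.1 + 2900·31.3 + 250·4.2 + 1500·35.6) / 5900 = 32.05000

ȳ_st ≈ 32.050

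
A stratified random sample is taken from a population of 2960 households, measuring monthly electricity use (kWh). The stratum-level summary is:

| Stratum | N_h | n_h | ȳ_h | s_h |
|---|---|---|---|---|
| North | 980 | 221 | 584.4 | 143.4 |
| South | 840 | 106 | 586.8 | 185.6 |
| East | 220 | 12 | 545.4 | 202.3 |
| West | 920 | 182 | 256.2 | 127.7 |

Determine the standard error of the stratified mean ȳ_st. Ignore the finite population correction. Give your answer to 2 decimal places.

V̂(ȳ_st) = Σ W_h² s_h²/n_h, with W_h = N_h/N and N = 2960:
  stratum North: (980/2960)²·143.4²/221 = 10.1994
  stratum South: (840/2960)²·185.6²/106 = 26.1713
  stratum East: (220/2960)²·202.3²/12 = 18.8396
  stratum West: (920/2960)²·127.7²/182 = 8.65571
V̂(ȳ_st) = 63.866
SE(ȳ_st) = √63.866 = 7.99162

SE(ȳ_st) ≈ 7.99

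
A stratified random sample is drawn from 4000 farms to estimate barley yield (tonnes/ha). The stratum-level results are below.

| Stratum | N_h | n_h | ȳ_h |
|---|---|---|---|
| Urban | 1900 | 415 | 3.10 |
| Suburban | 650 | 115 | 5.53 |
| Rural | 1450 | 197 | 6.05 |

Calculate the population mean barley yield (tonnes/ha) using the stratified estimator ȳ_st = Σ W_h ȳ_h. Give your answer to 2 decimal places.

N = Σ N_h = 4000. Stratum weights W_h = N_h/N.
ȳ_st = (1900·3.10 + 650·5.53 + 1450·6.05) / 4000 = 4.5643

ȳ_st ≈ 4.56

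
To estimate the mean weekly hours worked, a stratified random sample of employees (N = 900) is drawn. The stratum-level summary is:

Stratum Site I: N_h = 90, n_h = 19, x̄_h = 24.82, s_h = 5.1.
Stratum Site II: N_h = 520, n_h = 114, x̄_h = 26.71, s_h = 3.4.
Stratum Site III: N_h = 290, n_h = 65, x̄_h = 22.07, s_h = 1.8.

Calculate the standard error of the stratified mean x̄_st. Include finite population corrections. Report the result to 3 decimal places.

V̂(x̄_st) = Σ W_h² (1 − n_h/N_h) s_h²/n_h, with W_h = N_h/N and N = 900:
  stratum Site I: (90/900)²·(1 − 19/90)·5.1²/19 = 0.0107995
  stratum Site II: (520/900)²·(1 − 114/520)·3.4²/114 = 0.02643
  stratum Site III: (290/900)²·(1 − 65/290)·1.8²/65 = 0.00401538
V̂(x̄_st) = 0.0412449
SE(x̄_st) = √0.0412449 = 0.203088

SE(x̄_st) ≈ 0.203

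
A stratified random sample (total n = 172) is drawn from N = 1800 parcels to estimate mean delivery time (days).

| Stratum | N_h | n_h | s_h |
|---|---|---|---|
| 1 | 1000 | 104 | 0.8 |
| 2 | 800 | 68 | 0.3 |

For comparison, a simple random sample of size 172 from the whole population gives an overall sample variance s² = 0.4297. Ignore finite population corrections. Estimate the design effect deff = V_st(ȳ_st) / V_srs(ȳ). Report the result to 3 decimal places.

V̂(ȳ_st) = Σ W_h² s_h²/n_h, with W_h = N_h/N and N = 1800:
  stratum 1: (1000/1800)²·0.8²/104 = 0.00189934
  stratum 2: (800/1800)²·0.3²/68 = 0.000261438
V_st = 0.00216077
V_srs = s²/n = 0.4297/172 = 0.00249826
deff = V_st / V_srs = 0.00216077/0.00249826 = 0.8649

deff ≈ 0.865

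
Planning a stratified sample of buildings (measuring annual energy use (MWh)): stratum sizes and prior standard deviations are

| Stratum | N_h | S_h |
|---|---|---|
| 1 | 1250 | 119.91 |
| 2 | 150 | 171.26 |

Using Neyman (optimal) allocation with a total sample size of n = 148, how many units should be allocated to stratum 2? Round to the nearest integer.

22

Neyman allocation: n_h = n · N_h S_h / Σ N_i S_i, with n = 148.
  stratum 1: N_h·S_h = 1250·119.91 = 149887.50
  stratum 2: N_h·S_h = 150·171.26 = 25689.00
Σ N_h S_h = 175576.50
n for stratum 2 = 148·25689.00/175576.50 = 21.654 → 22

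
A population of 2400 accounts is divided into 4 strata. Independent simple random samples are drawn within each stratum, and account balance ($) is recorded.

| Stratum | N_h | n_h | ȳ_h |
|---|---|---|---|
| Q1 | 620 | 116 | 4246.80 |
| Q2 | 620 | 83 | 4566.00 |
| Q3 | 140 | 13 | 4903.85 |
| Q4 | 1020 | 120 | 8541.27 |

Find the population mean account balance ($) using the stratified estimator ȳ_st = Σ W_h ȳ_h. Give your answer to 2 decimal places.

ȳ_st ≈ 6192.74

N = Σ N_h = 2400. Stratum weights W_h = N_h/N.
ȳ_st = (620·4246.80 + 620·4566.00 + 140·4903.85 + 1020·8541.27) / 2400 = 6192.7377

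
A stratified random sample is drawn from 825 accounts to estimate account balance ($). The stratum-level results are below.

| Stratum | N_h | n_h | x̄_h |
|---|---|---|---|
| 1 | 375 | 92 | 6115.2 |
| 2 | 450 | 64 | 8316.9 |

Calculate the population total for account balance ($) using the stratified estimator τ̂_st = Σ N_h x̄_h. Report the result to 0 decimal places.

τ̂_st = Σ N_h x̄_h = 375·6115.2 + 450·8316.9 = 6035805

τ̂_st ≈ 6035805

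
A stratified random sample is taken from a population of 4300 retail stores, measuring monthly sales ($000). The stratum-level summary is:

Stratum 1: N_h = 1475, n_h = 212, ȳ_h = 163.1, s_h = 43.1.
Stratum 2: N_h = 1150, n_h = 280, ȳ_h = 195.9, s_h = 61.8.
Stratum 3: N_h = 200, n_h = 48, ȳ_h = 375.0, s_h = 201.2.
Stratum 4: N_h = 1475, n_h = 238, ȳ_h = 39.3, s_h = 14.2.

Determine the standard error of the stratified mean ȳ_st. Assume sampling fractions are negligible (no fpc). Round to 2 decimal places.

SE(ȳ_st) ≈ 1.98

V̂(ȳ_st) = Σ W_h² s_h²/n_h, with W_h = N_h/N and N = 4300:
  stratum 1: (1475/4300)²·43.1²/212 = 1.03102
  stratum 2: (1150/4300)²·61.8²/280 = 0.975613
  stratum 3: (200/4300)²·201.2²/48 = 1.82447
  stratum 4: (1475/4300)²·14.2²/238 = 0.0996889
V̂(ȳ_st) = 3.93079
SE(ȳ_st) = √3.93079 = 1.98262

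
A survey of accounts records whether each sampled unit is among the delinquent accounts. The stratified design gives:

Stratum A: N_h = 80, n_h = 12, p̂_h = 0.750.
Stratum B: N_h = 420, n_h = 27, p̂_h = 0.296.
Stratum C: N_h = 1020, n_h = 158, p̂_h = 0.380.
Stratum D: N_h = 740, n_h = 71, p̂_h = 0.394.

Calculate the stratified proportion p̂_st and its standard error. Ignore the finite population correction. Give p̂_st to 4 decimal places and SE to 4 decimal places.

p̂_st ≈ 0.3821, SE ≈ 0.0311

N = 2260; stratum weights W_h = N_h/N.
p̂_st = Σ W_h p̂_h = (80·0.750 + 420·0.296 + 1020·0.380 + 740·0.394)/2260 = 0.38207
V̂(p̂_st) = Σ W_h² p̂_h(1−p̂_h)/(n_h−1):
  stratum A: (80/2260)²·0.750·0.250/11 = 2.13585e-05
  stratum B: (420/2260)²·0.296·0.704/26 = 0.000276804
  stratum C: (1020/2260)²·0.380·0.620/157 = 0.000305674
  stratum D: (740/2260)²·0.394·0.606/70 = 0.000365694
V̂(p̂_st) = 0.000969531; SE = √V̂ = 0.0311373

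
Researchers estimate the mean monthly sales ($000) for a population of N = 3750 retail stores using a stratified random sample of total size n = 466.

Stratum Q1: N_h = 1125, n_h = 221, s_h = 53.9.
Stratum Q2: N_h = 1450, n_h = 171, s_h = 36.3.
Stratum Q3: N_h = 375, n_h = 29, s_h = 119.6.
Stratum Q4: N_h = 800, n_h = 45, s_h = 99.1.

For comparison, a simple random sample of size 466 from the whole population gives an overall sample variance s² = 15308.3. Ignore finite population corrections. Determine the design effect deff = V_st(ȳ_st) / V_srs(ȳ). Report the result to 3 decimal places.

V̂(ȳ_st) = Σ W_h² s_h²/n_h, with W_h = N_h/N and N = 3750:
  stratum Q1: (1125/3750)²·53.9²/221 = 1.18312
  stratum Q2: (1450/3750)²·36.3²/171 = 1.1521
  stratum Q3: (375/3750)²·119.6²/29 = 4.93247
  stratum Q4: (800/3750)²·99.1²/45 = 9.93236
V_st = 17.2
V_srs = s²/n = 15308.3/466 = 32.8504
deff = V_st / V_srs = 17.2/32.8504 = 0.5236

deff ≈ 0.524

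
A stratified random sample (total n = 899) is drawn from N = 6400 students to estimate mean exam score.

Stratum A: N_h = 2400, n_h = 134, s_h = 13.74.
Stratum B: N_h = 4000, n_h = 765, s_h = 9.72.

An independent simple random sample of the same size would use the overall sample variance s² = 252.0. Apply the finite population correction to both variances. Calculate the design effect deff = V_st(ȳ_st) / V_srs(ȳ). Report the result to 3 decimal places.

deff ≈ 0.938

V̂(ȳ_st) = Σ W_h² (1 − n_h/N_h) s_h²/n_h, with W_h = N_h/N and N = 6400:
  stratum A: (2400/6400)²·(1 − 134/2400)·13.74²/134 = 0.18706
  stratum B: (4000/6400)²·(1 − 765/4000)·9.72²/765 = 0.0390162
V_st = 0.226076
V_srs = (1 − 899/6400)·252.0/899 = 0.240936
deff = V_st / V_srs = 0.226076/0.240936 = 0.9383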